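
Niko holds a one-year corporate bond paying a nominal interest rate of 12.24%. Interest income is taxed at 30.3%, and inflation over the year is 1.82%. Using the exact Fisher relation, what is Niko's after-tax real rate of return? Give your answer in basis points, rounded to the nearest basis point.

659 basis points

After-tax nominal return = 12.24% × (1 − 0.303) = 8.53128%.
1 + r = 1.0853128 / 1.01820 = 1.065913
After-tax real rate = 1.065913 − 1 → 659 basis points.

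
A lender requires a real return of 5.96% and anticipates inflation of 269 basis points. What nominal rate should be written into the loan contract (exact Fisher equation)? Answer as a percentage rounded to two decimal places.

8.81%

(1 + i) = (1 + r)(1 + π) = 1.05960 × 1.02690 = 1.08810324
i = 1.08810324 − 1, so the required nominal rate is 8.81%.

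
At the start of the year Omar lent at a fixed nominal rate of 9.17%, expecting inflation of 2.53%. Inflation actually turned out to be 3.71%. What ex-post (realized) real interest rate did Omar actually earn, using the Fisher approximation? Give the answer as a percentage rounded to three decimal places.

Ex-post: 9.17% − 3.71% = 5.460%
So the realized real rate is 5.460%.

5.460%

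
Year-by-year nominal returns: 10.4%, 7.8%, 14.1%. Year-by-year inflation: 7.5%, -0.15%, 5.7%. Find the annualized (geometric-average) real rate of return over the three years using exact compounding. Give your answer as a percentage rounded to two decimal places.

Compound the nominal returns: 1.1040 × 1.0780 × 1.1410 = 1.35791779.
Compound inflation: 1.0750 × 0.9985 × 1.0570 = 1.13457059.
Deflate: 1.35791779 / 1.13457059 = 1.19685616.
Annualized real rate = 1.19685616^(1/3) − 1 = 6.1730% → 6.17%.

6.17%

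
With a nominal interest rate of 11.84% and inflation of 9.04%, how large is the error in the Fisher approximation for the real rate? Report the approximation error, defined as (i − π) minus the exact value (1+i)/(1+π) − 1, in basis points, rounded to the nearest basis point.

23 basis points

Approximate: r ≈ 11.840% − 9.040% = 2.8000%
Exact: (1 + 0.1184)/(1 + 0.0904) − 1 = 2.5679%
Error = 2.8000% − 2.5679% = 0.2321% → 23 basis points.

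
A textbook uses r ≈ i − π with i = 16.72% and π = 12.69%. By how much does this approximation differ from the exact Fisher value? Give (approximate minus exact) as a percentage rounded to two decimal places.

0.45%

Approximate: r ≈ 16.720% − 12.690% = 4.0300%
Exact: (1 + 0.1672)/(1 + 0.1269) − 1 = 3.5762%
Error = 4.0300% − 3.5762% = 0.4538% → 0.45%.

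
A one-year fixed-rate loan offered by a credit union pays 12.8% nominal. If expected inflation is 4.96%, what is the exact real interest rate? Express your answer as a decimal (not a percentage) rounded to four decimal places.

1 + r = 1.12800 / 1.04960 = 1.074695
r = 1.074695 − 1 = 7.4695%, i.e. 0.0747.

0.0747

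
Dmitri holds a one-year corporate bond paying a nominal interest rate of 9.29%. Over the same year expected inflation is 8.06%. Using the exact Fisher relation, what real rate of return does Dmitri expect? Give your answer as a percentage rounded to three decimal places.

1.138%

1 + r = 1.09290 / 1.08060 = 1.011383
r = 1.011383 − 1 = 1.1383%, i.e. 1.138%.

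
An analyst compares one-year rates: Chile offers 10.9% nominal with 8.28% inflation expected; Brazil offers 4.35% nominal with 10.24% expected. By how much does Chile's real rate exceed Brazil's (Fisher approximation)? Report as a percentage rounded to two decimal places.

Chile: 10.9% − 8.28% = 2.620%
Brazil: 4.35% − 10.24% = -5.890%
Differential = 8.510% → 8.51%.

8.51%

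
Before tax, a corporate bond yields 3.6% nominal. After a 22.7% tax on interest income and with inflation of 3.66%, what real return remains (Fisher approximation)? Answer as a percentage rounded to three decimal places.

After-tax nominal return = 3.6% × (1 − 0.227) = 2.7828%.
r ≈ 2.7828% − 3.66% → -0.877%.

-0.877%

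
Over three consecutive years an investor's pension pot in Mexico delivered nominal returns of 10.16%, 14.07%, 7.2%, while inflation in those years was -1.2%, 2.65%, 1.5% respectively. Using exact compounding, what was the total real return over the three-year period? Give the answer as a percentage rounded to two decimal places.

30.86%

Compound the nominal returns: 1.1016 × 1.1407 × 1.0720 = 1.347070.
Compound inflation: 0.9880 × 1.0265 × 1.0150 = 1.029395.
Deflate: 1.347070 / 1.029395 = 1.308604.
Total real return = 1.308604 − 1 → 30.86%.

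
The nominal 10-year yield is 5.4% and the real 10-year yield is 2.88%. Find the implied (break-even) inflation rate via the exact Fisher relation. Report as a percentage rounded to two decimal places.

(1 + π) = (1 + i)/(1 + r) = 1.05400 / 1.02880 = 1.024495
Break-even inflation = 1.024495 − 1 → 2.45%.

2.45%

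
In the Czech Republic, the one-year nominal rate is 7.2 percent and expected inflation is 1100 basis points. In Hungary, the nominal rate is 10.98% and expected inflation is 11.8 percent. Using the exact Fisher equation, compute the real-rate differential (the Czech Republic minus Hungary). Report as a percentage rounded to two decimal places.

The Czech Republic: (1 + 0.0720)/(1 + 0.1100) − 1 = -3.4234%
Hungary: (1 + 0.1098)/(1 + 0.1180) − 1 = -0.7335%
Differential = -3.4234% − (-0.7335%) = -2.6900% → -2.69%.

-2.69%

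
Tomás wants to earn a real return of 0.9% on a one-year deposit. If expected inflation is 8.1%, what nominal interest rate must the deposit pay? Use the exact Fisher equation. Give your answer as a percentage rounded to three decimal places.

(1 + i) = (1 + r)(1 + π) = 1.00900 × 1.08100 = 1.090729
i = 1.090729 − 1, so the required nominal rate is 9.073%.

9.073%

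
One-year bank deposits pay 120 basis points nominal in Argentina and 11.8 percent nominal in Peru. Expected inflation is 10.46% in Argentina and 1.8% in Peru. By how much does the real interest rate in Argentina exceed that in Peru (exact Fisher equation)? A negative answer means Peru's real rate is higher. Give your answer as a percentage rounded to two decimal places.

Argentina: (1 + 0.0120)/(1 + 0.1046) − 1 = -8.3831%
Peru: (1 + 0.1180)/(1 + 0.0180) − 1 = 9.8232%
Differential = -8.3831% − 9.8232% = -18.2063% → -18.21%.

-18.21%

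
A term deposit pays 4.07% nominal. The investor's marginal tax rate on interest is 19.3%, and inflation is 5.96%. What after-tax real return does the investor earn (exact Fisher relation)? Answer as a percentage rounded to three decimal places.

-2.525%

After-tax nominal return = 4.07% × (1 − 0.193) = 3.28449%.
1 + r = 1.0328449 / 1.05960 = 0.974750
After-tax real rate = 0.974750 − 1 → -2.525%.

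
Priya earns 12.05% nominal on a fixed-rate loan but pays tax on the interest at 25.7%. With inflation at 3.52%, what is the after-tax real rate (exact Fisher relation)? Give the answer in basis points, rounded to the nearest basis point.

After-tax nominal return = 12.05% × (1 − 0.257) = 8.95315%.
1 + r = 1.0895315 / 1.03520 = 1.052484
After-tax real rate = 1.052484 − 1 → 525 basis points.

525 basis points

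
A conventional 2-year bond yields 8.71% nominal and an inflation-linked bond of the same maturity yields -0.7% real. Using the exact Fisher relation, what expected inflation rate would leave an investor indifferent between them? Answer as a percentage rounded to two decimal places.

9.48%

(1 + π) = (1 + i)/(1 + r) = 1.08710 / 0.99300 = 1.094763
Break-even inflation = 1.094763 − 1 → 9.48%.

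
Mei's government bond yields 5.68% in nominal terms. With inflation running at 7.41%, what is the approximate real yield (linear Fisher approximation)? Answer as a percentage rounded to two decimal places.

r ≈ i − π = 5.68% − 7.41% = -1.73%.

-1.73%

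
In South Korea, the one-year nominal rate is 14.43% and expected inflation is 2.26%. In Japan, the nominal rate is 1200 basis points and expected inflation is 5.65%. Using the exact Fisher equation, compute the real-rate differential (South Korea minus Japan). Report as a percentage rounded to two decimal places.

South Korea: (1 + 0.1443)/(1 + 0.0226) − 1 = 11.9010%
Japan: (1 + 0.1200)/(1 + 0.0565) − 1 = 6.0104%
Differential = 11.9010% − 6.0104% = 5.8906% → 5.89%.

5.89%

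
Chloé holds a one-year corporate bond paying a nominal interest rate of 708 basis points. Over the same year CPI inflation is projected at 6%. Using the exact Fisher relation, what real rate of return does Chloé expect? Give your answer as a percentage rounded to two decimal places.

1.02%

By the Fisher relation, 1 + r = (1 + i)/(1 + π).
1 + r = 1.07080 / 1.06000 = 1.010189
r = 1.010189 − 1 = 1.0189%, i.e. 1.02%.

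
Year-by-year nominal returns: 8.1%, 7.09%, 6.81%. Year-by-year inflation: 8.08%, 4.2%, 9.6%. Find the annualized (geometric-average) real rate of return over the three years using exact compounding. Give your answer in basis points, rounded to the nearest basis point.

6 basis points

Compound the nominal returns: 1.0810 × 1.0709 × 1.0681 = 1.23647838.
Compound inflation: 1.0808 × 1.0420 × 1.0960 = 1.23430819.
Deflate: 1.23647838 / 1.23430819 = 1.00175823.
Annualized real rate = 1.00175823^(1/3) − 1 = 0.0586% → 6 basis points.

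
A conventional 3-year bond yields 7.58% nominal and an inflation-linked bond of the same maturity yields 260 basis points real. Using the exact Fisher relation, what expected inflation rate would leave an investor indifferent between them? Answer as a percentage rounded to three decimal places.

4.854%

(1 + π) = (1 + i)/(1 + r) = 1.07580 / 1.02600 = 1.048538
Break-even inflation = 1.048538 − 1 → 4.854%.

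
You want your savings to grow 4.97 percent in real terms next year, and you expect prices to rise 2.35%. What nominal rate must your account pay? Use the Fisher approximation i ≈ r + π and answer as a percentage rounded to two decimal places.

7.32%

i ≈ r + π = 4.97% + 2.35% = 7.32%.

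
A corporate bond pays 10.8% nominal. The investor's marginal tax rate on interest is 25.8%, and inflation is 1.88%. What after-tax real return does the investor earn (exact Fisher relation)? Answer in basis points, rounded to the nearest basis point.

After-tax nominal return = 10.8% × (1 − 0.258) = 8.0136%.
1 + r = 1.080136 / 1.01880 = 1.060204
After-tax real rate = 1.060204 − 1 → 602 basis points.

602 basis points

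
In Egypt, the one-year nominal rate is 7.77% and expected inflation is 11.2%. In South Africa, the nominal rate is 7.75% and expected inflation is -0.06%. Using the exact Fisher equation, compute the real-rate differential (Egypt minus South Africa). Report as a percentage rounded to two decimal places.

Egypt: (1 + 0.0777)/(1 + 0.1120) − 1 = -3.0845%
South Africa: (1 + 0.0775)/(1 − 0.0006) − 1 = 7.8147%
Differential = -3.0845% − 7.8147% = -10.8992% → -10.90%.

-10.90%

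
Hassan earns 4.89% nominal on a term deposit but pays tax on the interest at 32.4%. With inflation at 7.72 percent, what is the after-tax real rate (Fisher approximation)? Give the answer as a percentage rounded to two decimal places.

-4.41%

After-tax nominal return = 4.89% × (1 − 0.324) = 3.30564%.
r ≈ 3.30564% − 7.72% → -4.41%.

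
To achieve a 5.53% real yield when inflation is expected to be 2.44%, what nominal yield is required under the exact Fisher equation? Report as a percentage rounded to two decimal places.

(1 + i) = (1 + r)(1 + π) = 1.05530 × 1.02440 = 1.08104932
i = 1.08104932 − 1, so the required nominal rate is 8.10%.

8.10%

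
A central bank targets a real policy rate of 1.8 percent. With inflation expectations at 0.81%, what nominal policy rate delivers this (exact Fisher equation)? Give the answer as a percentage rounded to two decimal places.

2.62%

(1 + i) = (1 + r)(1 + π) = 1.01800 × 1.00810 = 1.0262458
i = 1.0262458 − 1, so the required nominal rate is 2.62%.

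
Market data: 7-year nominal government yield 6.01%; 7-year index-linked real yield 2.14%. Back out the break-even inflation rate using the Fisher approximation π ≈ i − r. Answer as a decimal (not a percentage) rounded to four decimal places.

0.0387

π ≈ i − r = 6.01% − 2.14% → 0.0387.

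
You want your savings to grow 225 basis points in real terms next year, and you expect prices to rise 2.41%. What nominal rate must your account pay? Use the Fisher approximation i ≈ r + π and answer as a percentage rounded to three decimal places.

i ≈ r + π = 2.25% + 2.41% = 4.660%.

4.660%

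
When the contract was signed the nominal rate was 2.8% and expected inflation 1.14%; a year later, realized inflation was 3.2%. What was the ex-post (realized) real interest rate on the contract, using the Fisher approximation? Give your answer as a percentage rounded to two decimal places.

Ex-post: 2.8% − 3.2% = -0.400%
So the realized real rate is -0.40%.

-0.40%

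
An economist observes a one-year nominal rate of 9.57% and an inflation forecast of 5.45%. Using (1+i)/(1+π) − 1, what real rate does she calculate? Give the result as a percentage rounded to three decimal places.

3.907%

1 + r = 1.09570 / 1.05450 = 1.039071
r = 1.039071 − 1 = 3.9071%, i.e. 3.907%.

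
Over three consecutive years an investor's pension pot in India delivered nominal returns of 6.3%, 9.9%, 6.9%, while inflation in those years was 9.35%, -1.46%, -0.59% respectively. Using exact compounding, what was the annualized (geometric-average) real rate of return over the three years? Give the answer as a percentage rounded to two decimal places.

Compound the nominal returns: 1.0630 × 1.0990 × 1.0690 = 1.24884535.
Compound inflation: 1.0935 × 0.9854 × 0.9941 = 1.07117744.
Deflate: 1.24884535 / 1.07117744 = 1.16586226.
Annualized real rate = 1.16586226^(1/3) − 1 = 5.2485% → 5.25%.

5.25%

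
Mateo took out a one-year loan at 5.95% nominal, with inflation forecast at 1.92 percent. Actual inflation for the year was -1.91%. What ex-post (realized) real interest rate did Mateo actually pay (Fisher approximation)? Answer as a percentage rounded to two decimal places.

Ex-post: 5.95% − (-1.91%) = 7.860%
So the realized real rate is 7.86%.

7.86%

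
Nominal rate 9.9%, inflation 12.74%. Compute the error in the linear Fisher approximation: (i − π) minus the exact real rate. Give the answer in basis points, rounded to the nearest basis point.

-32 basis points

Approximate: r ≈ 9.900% − 12.740% = -2.8400%
Exact: (1 + 0.0990)/(1 + 0.1274) − 1 = -2.5191%
Error = -2.8400% − (-2.5191%) = -0.3209% → -32 basis points.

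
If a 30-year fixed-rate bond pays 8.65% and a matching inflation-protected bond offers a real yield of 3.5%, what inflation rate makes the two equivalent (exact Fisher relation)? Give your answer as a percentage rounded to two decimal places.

4.98%

(1 + π) = (1 + i)/(1 + r) = 1.08650 / 1.03500 = 1.049758
Break-even inflation = 1.049758 − 1 → 4.98%.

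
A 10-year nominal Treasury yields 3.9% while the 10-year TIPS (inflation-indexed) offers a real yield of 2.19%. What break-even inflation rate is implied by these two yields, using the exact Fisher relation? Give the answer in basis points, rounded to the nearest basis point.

(1 + π) = (1 + i)/(1 + r) = 1.03900 / 1.02190 = 1.016734
Break-even inflation = 1.016734 − 1 → 167 basis points.

167 basis points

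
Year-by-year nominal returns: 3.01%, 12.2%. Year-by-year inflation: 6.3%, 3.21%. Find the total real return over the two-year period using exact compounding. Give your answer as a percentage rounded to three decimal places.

Compound the nominal returns: 1.0301 × 1.1220 = 1.155772.
Compound inflation: 1.0630 × 1.0321 = 1.097122.
Deflate: 1.155772 / 1.097122 = 1.053458.
Total real return = 1.053458 − 1 → 5.346%.

5.346%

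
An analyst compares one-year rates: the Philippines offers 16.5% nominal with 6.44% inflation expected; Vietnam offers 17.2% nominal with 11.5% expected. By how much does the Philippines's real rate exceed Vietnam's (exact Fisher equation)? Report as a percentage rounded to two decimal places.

4.34%

The Philippines: (1 + 0.1650)/(1 + 0.0644) − 1 = 9.4513%
Vietnam: (1 + 0.1720)/(1 + 0.1150) − 1 = 5.1121%
Differential = 9.4513% − 5.1121% = 4.3392% → 4.34%.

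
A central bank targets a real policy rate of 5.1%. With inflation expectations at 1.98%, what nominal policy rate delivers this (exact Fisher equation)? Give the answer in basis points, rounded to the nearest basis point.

(1 + i) = (1 + r)(1 + π) = 1.05100 × 1.01980 = 1.0718098
i = 1.0718098 − 1, so the required nominal rate is 718 basis points.

718 basis points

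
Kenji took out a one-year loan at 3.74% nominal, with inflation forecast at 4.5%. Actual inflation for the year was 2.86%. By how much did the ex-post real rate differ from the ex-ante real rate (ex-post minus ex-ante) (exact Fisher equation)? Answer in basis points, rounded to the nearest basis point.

Ex-ante: (1 + 0.0374)/(1 + 0.0450) − 1 = -0.7273%
Ex-post: (1 + 0.0374)/(1 + 0.0286) − 1 = 0.8555%
Difference (ex-post − ex-ante) = 1.5828% → 158 basis points.

158 basis points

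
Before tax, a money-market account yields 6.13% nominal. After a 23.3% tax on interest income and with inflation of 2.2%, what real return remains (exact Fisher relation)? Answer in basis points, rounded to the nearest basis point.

After-tax nominal return = 6.13% × (1 − 0.233) = 4.70171%.
1 + r = 1.0470171 / 1.02200 = 1.024479
After-tax real rate = 1.024479 − 1 → 245 basis points.

245 basis points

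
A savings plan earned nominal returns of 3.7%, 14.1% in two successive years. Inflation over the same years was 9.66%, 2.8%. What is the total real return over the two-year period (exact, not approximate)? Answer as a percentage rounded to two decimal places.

Compound the nominal returns: 1.0370 × 1.1410 = 1.183217.
Compound inflation: 1.0966 × 1.0280 = 1.127305.
Deflate: 1.183217 / 1.127305 = 1.049598.
Total real return = 1.049598 − 1 → 4.96%.

4.96%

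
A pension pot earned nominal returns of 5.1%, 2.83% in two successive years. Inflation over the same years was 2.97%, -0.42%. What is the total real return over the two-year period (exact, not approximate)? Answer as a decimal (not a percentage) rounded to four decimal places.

0.0540

Nominal growth factor = 1.0510 × 1.0283 = 1.080743
Price-level growth factor = 1.0297 × 0.9958 = 1.025375
Real growth factor = 1.080743 / 1.025375 = 1.053998
Total real return = 1.053998 − 1 → 0.0540.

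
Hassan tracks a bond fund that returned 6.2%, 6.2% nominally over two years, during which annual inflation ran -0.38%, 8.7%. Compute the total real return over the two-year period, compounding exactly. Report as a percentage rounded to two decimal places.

Compound the nominal returns: 1.0620 × 1.0620 = 1.127844.
Compound inflation: 0.9962 × 1.0870 = 1.082869.
Deflate: 1.127844 / 1.082869 = 1.041533.
Total real return = 1.041533 − 1 → 4.15%.

4.15%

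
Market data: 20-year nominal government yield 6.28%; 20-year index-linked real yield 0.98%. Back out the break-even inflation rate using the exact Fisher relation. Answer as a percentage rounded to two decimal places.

5.25%

(1 + π) = (1 + i)/(1 + r) = 1.06280 / 1.00980 = 1.052486
Break-even inflation = 1.052486 − 1 → 5.25%.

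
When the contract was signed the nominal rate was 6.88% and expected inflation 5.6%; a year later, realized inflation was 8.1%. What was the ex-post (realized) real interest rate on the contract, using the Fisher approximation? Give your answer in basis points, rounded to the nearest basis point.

Ex-post: 6.88% − 8.1% = -1.220%
So the realized real rate is -122 basis points.

-122 basis points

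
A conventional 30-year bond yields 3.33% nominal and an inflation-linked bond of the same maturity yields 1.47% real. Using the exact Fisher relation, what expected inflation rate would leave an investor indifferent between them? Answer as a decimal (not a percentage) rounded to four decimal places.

(1 + π) = (1 + i)/(1 + r) = 1.03330 / 1.01470 = 1.018331
Break-even inflation = 1.018331 − 1 → 0.0183.

0.0183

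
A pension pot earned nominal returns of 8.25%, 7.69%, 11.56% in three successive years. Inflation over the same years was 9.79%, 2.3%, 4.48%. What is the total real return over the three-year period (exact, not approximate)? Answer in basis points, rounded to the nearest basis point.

Compound the nominal returns: 1.0825 × 1.0769 × 1.1156 = 1.300504.
Compound inflation: 1.0979 × 1.0230 × 1.0448 = 1.173469.
Deflate: 1.300504 / 1.173469 = 1.108256.
Total real return = 1.108256 − 1 → 1083 basis points.

1083 basis points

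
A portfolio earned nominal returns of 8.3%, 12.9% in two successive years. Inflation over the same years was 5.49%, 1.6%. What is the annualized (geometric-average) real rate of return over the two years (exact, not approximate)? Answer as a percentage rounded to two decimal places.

Nominal growth factor = 1.0830 × 1.1290 = 1.22270700
Price-level growth factor = 1.0549 × 1.0160 = 1.07177840
Real growth factor = 1.22270700 / 1.07177840 = 1.14082071
Annualized real rate = 1.14082071^(1/2) − 1 = 6.8092% → 6.81%.

6.81%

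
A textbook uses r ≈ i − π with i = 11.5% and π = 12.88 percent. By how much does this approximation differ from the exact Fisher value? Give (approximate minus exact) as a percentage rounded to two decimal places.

-0.16%

Approximate: r ≈ 11.500% − 12.880% = -1.3800%
Exact: (1 + 0.1150)/(1 + 0.1288) − 1 = -1.2225%
Error = -1.3800% − (-1.2225%) = -0.1575% → -0.16%.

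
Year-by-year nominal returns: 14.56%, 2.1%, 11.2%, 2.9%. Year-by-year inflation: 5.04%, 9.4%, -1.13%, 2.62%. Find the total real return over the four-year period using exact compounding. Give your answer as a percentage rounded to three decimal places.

14.792%

Nominal growth factor = 1.1456 × 1.0210 × 1.1120 × 1.0290 = 1.338378
Price-level growth factor = 1.0504 × 1.0940 × 0.9887 × 1.0262 = 1.165920
Real growth factor = 1.338378 / 1.165920 = 1.147917
Total real return = 1.147917 − 1 → 14.792%.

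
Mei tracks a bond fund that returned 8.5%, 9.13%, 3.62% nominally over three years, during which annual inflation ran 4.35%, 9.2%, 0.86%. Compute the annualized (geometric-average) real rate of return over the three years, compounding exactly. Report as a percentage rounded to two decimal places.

Nominal growth factor = 1.0850 × 1.0913 × 1.0362 = 1.22692349
Price-level growth factor = 1.0435 × 1.0920 × 1.0086 = 1.14930172
Real growth factor = 1.22692349 / 1.14930172 = 1.06753820
Annualized real rate = 1.06753820^(1/3) − 1 = 2.2024% → 2.20%.

2.20%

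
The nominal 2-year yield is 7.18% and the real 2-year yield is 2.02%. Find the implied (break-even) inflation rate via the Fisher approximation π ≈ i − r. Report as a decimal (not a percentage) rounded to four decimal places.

π ≈ i − r = 7.18% − 2.02% → 0.0516.

0.0516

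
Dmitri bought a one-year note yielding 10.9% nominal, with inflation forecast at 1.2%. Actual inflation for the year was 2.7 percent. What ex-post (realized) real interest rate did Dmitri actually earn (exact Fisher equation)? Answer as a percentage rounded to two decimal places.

Ex-post: (1 + 0.1090)/(1 + 0.0270) − 1 = 7.9844%
So the realized real rate is 7.98%.

7.98%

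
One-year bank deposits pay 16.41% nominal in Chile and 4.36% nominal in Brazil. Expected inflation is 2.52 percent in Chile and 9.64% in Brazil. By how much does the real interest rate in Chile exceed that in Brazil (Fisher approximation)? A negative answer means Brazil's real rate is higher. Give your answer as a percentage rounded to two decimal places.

Chile: 16.41% − 2.52% = 13.890%
Brazil: 4.36% − 9.64% = -5.280%
Differential = 19.170% → 19.17%.

19.17%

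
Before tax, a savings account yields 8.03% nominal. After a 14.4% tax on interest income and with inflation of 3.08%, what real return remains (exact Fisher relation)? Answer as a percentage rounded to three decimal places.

3.680%

After-tax nominal return = 8.03% × (1 − 0.144) = 6.87368%.
1 + r = 1.0687368 / 1.03080 = 1.036803
After-tax real rate = 1.036803 − 1 → 3.680%.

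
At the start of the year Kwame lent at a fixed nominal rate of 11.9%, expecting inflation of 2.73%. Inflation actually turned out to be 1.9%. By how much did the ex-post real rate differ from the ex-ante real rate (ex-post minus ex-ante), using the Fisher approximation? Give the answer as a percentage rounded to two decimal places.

0.83%

Ex-ante: 11.9% − 2.73% = 9.170%
Ex-post: 11.9% − 1.9% = 10.000%
Difference (ex-post − ex-ante) = 0.8300% → 0.83%.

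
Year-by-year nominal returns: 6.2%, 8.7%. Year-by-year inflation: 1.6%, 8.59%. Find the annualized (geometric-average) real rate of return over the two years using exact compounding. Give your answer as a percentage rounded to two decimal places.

2.29%

Compound the nominal returns: 1.0620 × 1.0870 = 1.15439400.
Compound inflation: 1.0160 × 1.0859 = 1.10327440.
Deflate: 1.15439400 / 1.10327440 = 1.04633444.
Annualized real rate = 1.04633444^(1/2) − 1 = 2.2905% → 2.29%.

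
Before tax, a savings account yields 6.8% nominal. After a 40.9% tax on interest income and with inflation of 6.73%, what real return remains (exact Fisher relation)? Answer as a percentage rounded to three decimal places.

After-tax nominal return = 6.8% × (1 − 0.409) = 4.0188%.
1 + r = 1.040188 / 1.06730 = 0.974598
After-tax real rate = 0.974598 − 1 → -2.540%.

-2.540%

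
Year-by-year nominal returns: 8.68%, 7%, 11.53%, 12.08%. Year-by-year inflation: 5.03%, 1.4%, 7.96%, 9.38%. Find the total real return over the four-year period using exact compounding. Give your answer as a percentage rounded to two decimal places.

15.58%

Nominal growth factor = 1.0868 × 1.0700 × 1.1153 × 1.1208 = 1.453628
Price-level growth factor = 1.0503 × 1.0140 × 1.0796 × 1.0938 = 1.257628
Real growth factor = 1.453628 / 1.257628 = 1.155849
Total real return = 1.155849 − 1 → 15.58%.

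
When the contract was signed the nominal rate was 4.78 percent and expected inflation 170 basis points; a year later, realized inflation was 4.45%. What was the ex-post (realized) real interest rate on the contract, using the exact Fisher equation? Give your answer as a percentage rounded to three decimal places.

0.316%

Ex-post: (1 + 0.0478)/(1 + 0.0445) − 1 = 0.3159%
So the realized real rate is 0.316%.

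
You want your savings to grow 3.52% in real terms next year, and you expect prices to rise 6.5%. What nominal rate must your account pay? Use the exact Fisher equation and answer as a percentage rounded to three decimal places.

(1 + i) = (1 + r)(1 + π) = 1.03520 × 1.06500 = 1.102488
i = 1.102488 − 1, so the required nominal rate is 10.249%.

10.249%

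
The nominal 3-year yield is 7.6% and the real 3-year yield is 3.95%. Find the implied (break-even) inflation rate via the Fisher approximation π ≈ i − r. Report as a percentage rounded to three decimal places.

π ≈ i − r = 7.6% − 3.95% → 3.650%.

3.650%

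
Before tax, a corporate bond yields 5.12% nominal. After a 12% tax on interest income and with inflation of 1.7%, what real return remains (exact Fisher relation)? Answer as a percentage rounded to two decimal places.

2.76%

After-tax nominal return = 5.12% × (1 − 0.12) = 4.5056%.
1 + r = 1.045056 / 1.01700 = 1.027587
After-tax real rate = 1.027587 − 1 → 2.76%.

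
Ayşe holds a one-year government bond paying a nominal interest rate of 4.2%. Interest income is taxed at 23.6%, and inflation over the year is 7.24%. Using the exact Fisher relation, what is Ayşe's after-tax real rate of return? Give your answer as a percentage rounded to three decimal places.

After-tax nominal return = 4.2% × (1 − 0.236) = 3.2088%.
1 + r = 1.032088 / 1.07240 = 0.962410
After-tax real rate = 0.962410 − 1 → -3.759%.

-3.759%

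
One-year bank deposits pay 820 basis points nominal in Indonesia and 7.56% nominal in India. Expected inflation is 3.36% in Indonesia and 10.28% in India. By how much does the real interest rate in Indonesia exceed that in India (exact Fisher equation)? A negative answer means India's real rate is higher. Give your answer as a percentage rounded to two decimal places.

Indonesia: (1 + 0.0820)/(1 + 0.0336) − 1 = 4.6827%
India: (1 + 0.0756)/(1 + 0.1028) − 1 = -2.4664%
Differential = 4.6827% − (-2.4664%) = 7.1491% → 7.15%.

7.15%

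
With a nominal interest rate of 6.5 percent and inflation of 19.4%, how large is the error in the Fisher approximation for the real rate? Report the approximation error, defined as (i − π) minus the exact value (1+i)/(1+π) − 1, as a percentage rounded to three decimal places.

-2.096%

Approximate: r ≈ 6.500% − 19.400% = -12.9000%
Exact: (1 + 0.0650)/(1 + 0.1940) − 1 = -10.8040%
Error = -12.9000% − (-10.8040%) = -2.0960% → -2.096%.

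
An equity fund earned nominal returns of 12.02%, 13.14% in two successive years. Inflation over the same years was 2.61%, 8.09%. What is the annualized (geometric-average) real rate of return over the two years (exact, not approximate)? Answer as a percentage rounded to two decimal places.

Compound the nominal returns: 1.1202 × 1.1314 = 1.26739428.
Compound inflation: 1.0261 × 1.0809 = 1.10911149.
Deflate: 1.26739428 / 1.10911149 = 1.14271134.
Annualized real rate = 1.14271134^(1/2) − 1 = 6.8977% → 6.90%.

6.90%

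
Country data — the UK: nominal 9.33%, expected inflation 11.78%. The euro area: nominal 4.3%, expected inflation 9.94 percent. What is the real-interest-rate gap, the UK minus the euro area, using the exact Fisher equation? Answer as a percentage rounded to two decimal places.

2.94%

The UK: (1 + 0.0933)/(1 + 0.1178) − 1 = -2.1918%
The euro area: (1 + 0.0430)/(1 + 0.0994) − 1 = -5.1301%
Differential = -2.1918% − (-5.1301%) = 2.9383% → 2.94%.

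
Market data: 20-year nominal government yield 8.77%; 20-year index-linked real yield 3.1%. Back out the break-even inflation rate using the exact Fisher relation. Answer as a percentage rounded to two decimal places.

(1 + π) = (1 + i)/(1 + r) = 1.08770 / 1.03100 = 1.054995
Break-even inflation = 1.054995 − 1 → 5.50%.

5.50%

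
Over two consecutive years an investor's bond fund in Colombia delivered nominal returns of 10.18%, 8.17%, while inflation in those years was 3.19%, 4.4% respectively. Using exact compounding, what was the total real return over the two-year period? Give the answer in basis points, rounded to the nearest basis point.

1063 basis points

Nominal growth factor = 1.1018 × 1.0817 = 1.191817
Price-level growth factor = 1.0319 × 1.0440 = 1.077304
Real growth factor = 1.191817 / 1.077304 = 1.106296
Total real return = 1.106296 − 1 → 1063 basis points.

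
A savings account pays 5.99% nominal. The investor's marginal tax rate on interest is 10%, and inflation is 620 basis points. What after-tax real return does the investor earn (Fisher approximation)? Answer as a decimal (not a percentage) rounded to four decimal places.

-0.0081

After-tax nominal return = 5.99% × (1 − 0.1) = 5.3910%.
r ≈ 5.3910% − 6.2% → -0.0081.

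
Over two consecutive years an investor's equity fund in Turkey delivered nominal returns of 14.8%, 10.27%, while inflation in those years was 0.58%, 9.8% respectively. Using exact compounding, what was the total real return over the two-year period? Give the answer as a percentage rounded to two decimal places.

14.63%

Nominal growth factor = 1.1480 × 1.1027 = 1.265900
Price-level growth factor = 1.0058 × 1.0980 = 1.104368
Real growth factor = 1.265900 / 1.104368 = 1.146266
Total real return = 1.146266 − 1 → 14.63%.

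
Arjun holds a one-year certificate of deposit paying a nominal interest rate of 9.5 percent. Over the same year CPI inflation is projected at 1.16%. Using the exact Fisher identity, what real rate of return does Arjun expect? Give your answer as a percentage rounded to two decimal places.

8.24%

By the Fisher identity, 1 + r = (1 + i)/(1 + π).
1 + r = 1.09500 / 1.01160 = 1.082444
r = 1.082444 − 1 = 8.2444%, i.e. 8.24%.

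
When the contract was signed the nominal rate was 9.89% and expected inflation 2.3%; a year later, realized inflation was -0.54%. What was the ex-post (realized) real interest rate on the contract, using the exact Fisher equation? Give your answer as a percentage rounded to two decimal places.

Ex-post: (1 + 0.0989)/(1 − 0.0054) − 1 = 10.4866%
So the realized real rate is 10.49%.

10.49%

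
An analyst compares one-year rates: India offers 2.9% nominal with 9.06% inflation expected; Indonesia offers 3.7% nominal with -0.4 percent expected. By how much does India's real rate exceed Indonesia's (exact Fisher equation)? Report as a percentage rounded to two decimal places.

-9.76%

India: (1 + 0.0290)/(1 + 0.0906) − 1 = -5.6483%
Indonesia: (1 + 0.0370)/(1 − 0.0040) − 1 = 4.1165%
Differential = -5.6483% − 4.1165% = -9.7647% → -9.76%.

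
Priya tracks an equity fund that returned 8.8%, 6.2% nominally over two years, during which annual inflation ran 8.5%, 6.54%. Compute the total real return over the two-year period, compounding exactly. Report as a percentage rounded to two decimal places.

Nominal growth factor = 1.0880 × 1.0620 = 1.155456
Price-level growth factor = 1.0850 × 1.0654 = 1.155959
Real growth factor = 1.155456 / 1.155959 = 0.999565
Total real return = 0.999565 − 1 → -0.04%.

-0.04%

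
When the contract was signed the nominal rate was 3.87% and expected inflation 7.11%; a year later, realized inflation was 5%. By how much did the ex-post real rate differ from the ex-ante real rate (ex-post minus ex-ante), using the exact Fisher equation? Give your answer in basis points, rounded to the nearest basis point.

195 basis points

Ex-ante: (1 + 0.0387)/(1 + 0.0711) − 1 = -3.0249%
Ex-post: (1 + 0.0387)/(1 + 0.0500) − 1 = -1.0762%
Difference (ex-post − ex-ante) = 1.9487% → 195 basis points.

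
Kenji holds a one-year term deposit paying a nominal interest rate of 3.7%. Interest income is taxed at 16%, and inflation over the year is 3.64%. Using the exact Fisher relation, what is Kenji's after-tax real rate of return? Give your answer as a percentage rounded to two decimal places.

After-tax nominal return = 3.7% × (1 − 0.16) = 3.1080%.
1 + r = 1.03108 / 1.03640 = 0.994867
After-tax real rate = 0.994867 − 1 → -0.51%.

-0.51%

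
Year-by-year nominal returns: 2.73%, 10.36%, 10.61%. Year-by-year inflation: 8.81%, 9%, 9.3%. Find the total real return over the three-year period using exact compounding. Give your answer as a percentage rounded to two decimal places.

-3.26%

Compound the nominal returns: 1.0273 × 1.1036 × 1.1061 = 1.254017.
Compound inflation: 1.0881 × 1.0900 × 1.0930 = 1.296330.
Deflate: 1.254017 / 1.296330 = 0.967360.
Total real return = 0.967360 − 1 → -3.26%.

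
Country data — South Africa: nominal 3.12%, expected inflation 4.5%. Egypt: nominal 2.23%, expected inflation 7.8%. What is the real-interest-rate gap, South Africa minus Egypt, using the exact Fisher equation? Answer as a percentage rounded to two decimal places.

South Africa: (1 + 0.0312)/(1 + 0.0450) − 1 = -1.3206%
Egypt: (1 + 0.0223)/(1 + 0.0780) − 1 = -5.1670%
Differential = -1.3206% − (-5.1670%) = 3.8464% → 3.85%.

3.85%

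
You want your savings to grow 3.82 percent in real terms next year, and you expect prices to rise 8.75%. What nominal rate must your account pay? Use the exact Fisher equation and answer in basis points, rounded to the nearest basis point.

(1 + i) = (1 + r)(1 + π) = 1.03820 × 1.08750 = 1.1290425
i = 1.1290425 − 1, so the required nominal rate is 1290 basis points.

1290 basis points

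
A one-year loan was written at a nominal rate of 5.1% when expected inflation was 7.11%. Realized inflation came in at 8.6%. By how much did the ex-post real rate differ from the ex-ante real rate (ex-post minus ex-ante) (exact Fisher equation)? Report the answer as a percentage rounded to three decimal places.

Ex-ante: (1 + 0.0510)/(1 + 0.0711) − 1 = -1.8766%
Ex-post: (1 + 0.0510)/(1 + 0.0860) − 1 = -3.2228%
Difference (ex-post − ex-ante) = -1.3463% → -1.346%.

-1.346%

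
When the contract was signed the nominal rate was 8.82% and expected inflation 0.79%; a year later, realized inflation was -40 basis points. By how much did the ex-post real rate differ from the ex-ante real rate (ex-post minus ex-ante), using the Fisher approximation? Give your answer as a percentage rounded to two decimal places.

1.19%

Ex-ante: 8.82% − 0.79% = 8.030%
Ex-post: 8.82% − (-0.4%) = 9.220%
Difference (ex-post − ex-ante) = 1.1900% → 1.19%.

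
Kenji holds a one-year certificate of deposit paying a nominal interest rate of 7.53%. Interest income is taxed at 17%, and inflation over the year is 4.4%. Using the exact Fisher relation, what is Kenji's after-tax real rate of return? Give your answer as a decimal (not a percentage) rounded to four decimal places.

After-tax nominal return = 7.53% × (1 − 0.17) = 6.2499%.
1 + r = 1.062499 / 1.04400 = 1.017719
After-tax real rate = 1.017719 − 1 → 0.0177.

0.0177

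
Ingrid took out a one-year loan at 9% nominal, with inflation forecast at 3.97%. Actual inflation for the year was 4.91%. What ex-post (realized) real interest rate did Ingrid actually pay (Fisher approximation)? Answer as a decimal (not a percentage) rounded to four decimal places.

0.0409

Ex-post: 9% − 4.91% = 4.090%
So the realized real rate is 0.0409.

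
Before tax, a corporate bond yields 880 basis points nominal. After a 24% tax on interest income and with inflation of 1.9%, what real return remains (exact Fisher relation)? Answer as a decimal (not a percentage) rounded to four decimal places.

0.0470

After-tax nominal return = 8.8% × (1 − 0.24) = 6.6880%.
1 + r = 1.06688 / 1.01900 = 1.046987
After-tax real rate = 1.046987 − 1 → 0.0470.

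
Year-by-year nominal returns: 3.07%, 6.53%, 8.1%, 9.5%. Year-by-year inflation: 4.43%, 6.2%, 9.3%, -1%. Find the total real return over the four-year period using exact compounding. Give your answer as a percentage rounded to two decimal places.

8.30%

Nominal growth factor = 1.0307 × 1.0653 × 1.0810 × 1.0950 = 1.299703
Price-level growth factor = 1.0443 × 1.0620 × 1.0930 × 0.9900 = 1.200066
Real growth factor = 1.299703 / 1.200066 = 1.083026
Total real return = 1.083026 − 1 → 8.30%.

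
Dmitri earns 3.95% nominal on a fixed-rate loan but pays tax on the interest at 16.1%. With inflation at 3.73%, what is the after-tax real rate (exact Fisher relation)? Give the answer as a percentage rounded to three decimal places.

-0.401%

After-tax nominal return = 3.95% × (1 − 0.161) = 3.31405%.
1 + r = 1.0331405 / 1.03730 = 0.995990
After-tax real rate = 0.995990 − 1 → -0.401%.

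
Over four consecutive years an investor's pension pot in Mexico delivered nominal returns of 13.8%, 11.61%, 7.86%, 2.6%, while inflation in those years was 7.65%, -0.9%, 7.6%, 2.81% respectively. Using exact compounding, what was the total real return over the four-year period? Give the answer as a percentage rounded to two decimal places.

Compound the nominal returns: 1.1380 × 1.1161 × 1.0786 × 1.0260 = 1.405572.
Compound inflation: 1.0765 × 0.9910 × 1.0760 × 1.0281 = 1.180145.
Deflate: 1.405572 / 1.180145 = 1.191017.
Total real return = 1.191017 − 1 → 19.10%.

19.10%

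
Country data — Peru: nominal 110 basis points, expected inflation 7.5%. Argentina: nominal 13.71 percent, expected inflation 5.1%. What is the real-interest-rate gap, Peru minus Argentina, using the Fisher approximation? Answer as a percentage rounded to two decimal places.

Peru: 1.1% − 7.5% = -6.400%
Argentina: 13.71% − 5.1% = 8.610%
Differential = -15.010% → -15.01%.

-15.01%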